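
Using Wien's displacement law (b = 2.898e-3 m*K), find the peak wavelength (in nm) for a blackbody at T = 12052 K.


lam_max = b / T = 2.898e-3 / 12052 = 2.405e-07 m = 240.458 nm

240.458 nm


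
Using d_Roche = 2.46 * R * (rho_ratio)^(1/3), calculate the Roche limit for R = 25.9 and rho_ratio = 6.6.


d_Roche = 2.46 * 25.9 * 6.6^(1/3) = 119.5133

119.5133


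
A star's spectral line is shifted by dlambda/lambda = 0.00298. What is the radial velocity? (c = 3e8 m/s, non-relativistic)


v = (dlambda/lambda) * c = 0.00298 * 3e8 = 894000.0

894000.0 m/s


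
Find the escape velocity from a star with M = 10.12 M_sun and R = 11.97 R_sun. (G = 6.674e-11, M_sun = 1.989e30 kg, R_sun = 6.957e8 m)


M = 10.12 * 1.989e30 kg = 2.012868e+31 kg; R = 11.97 * 6.957e8 m = 8.327529e+09 m. v_esc = sqrt(2GM/R) = sqrt(2 * 6.674e-11 * 2.012868e+31 / 8.327529e+09) = 568012.2081

568012.2081 m/s


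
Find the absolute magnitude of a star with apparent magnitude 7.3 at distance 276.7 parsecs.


M = m - 5*log10(d) + 5 = 7.3 - 5*log10(276.7) + 5 = 0.09

0.09


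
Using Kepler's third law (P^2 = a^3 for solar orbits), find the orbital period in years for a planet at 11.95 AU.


P = a^(3/2) = 11.95^1.5 = 41.3097

41.3097 years


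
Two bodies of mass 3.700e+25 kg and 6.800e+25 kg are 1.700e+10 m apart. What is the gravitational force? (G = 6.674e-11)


F = G*m1*m2/r^2 = 6.674e-11 * 3.700e+25 * 6.800e+25 / (1.700e+10)^2 = 6.674e-11 * 2.516e+51 / 2.890e+20 = 5.810e+20

5.810e+20 N


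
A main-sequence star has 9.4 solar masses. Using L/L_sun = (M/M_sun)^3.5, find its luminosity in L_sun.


L/L_sun = (M/M_sun)^3.5 = 9.4^3.5 = 2546.5223

2546.5223 L_sun


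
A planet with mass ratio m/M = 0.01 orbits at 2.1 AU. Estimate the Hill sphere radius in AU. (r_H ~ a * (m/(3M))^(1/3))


r_H = a * (m/3M)^(1/3) = 2.1 * (0.01/3)^(1/3) = 0.3137

0.3137 AU


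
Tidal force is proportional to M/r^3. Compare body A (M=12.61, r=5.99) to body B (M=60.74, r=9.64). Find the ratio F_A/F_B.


Ratio = (M1/r1^3) / (M2/r2^3) = (12.61/5.99^3) / (60.74/9.64^3) = 0.8653

0.8653


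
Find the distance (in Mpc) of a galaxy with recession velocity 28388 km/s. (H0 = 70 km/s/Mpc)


d = v / H0 = 28388 / 70 = 405.5429

405.5429 Mpc


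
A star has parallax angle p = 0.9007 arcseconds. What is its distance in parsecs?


d = 1/p = 1/0.9007 = 1.1102

1.1102 pc


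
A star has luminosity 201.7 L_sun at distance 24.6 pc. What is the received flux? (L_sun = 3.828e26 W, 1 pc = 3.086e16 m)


F = L / (4*pi*d^2) = 7.721e+28 / (4*pi*(7.592e+17)^2) = 1.066e-08

1.066e-08 W/m^2


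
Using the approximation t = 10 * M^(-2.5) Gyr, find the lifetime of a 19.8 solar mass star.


t = 10 * M^(-2.5) = 10 * 19.8^(-2.5) = 0.0057

0.0057 Gyr


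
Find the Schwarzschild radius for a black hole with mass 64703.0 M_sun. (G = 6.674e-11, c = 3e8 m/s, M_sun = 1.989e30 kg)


M = 64703.0 * 1.989e30 kg = 1.28694267e+35 kg. rs = 2GM/c^2 = 2 * 6.674e-11 * 1.28694267e+35 / (3e8)^2 = 1.909e+08

1.909e+08 m


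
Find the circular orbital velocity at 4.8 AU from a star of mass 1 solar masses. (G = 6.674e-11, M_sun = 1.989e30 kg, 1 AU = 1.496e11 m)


v = sqrt(GM/r) = sqrt(6.674e-11 * 1.989e+30 / 7.181e+11) = 13596.4045

13596.4045 m/s


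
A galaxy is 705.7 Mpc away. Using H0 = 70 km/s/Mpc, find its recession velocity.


v = H0 * d = 70 * 705.7 = 49399.0

49399.0 km/s


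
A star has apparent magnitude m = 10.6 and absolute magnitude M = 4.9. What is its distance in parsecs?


d = 10^((m - M + 5)/5) = 10^((10.6 - 4.9 + 5)/5) = 138.0384

138.0384 pc


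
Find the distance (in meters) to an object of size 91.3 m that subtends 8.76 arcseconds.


D = size / theta_rad, theta_rad = 8.76 * pi/(180*3600) = 4.247e-05, D = 2.150e+06

2.150e+06 m


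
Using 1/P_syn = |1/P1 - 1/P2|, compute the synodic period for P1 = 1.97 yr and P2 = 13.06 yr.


1/P_syn = |1/P1 - 1/P2| = |1/1.97 - 1/13.06| => P_syn = 2.3199

2.3199 years


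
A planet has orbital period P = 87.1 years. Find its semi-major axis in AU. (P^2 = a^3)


a = P^(2/3) = 87.1^(2/3) = 19.6492

19.6492 AU


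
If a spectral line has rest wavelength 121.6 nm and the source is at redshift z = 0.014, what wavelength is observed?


lam_obs = lam_emit * (1 + z) = 121.6 * (1 + 0.014) = 123.3024

123.3024 nm


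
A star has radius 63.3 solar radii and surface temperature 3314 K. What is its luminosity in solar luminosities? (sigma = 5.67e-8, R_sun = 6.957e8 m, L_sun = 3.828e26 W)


R = 63.3 * 6.957e8 m = 4.403781e+10 m. L = 4*pi*R^2*sigma*T^4 = 4*pi*(4.403781e+10)^2 * 5.67e-8 * 3314^4 = 1.66668822e+29 W. L/L_sun = 1.66668822e+29 / 3.828e26 = 435.394

435.394 L_sun


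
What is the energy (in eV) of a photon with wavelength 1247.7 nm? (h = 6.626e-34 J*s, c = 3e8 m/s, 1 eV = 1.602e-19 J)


E = hc/lambda = 6.626e-34 * 3e8 / 1.248e-06 = 1.593e-19 J = 0.9945 eV

0.9945 eV


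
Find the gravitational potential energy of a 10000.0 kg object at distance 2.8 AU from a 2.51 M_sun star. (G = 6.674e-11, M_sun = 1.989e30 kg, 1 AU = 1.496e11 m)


M = 2.51 * 1.989e30 kg = 4.99239e+30 kg; r = 2.8 AU * 1.496e11 m/AU = 4.1888e+11 m. U = -GM*m/r = -(6.674e-11 * 4.99239e+30 * 10000.0) / 4.1888e+11 = -7.954e+12

-7.954e+12 J


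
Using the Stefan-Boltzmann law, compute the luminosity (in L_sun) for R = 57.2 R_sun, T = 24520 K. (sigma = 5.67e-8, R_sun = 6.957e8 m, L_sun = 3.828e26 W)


R = 57.2 * 6.957e8 m = 3.979404e+10 m. L = 4*pi*R^2*sigma*T^4 = 4*pi*(3.979404e+10)^2 * 5.67e-8 * 24520^4 = 4.078597518e+32 W. L/L_sun = 4.078597518e+32 / 3.828e26 = 1.065e+06

1.065e+06 L_sun


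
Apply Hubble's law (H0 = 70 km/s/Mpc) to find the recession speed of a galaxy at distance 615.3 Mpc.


v = H0 * d = 70 * 615.3 = 43071.0

43071.0 km/s


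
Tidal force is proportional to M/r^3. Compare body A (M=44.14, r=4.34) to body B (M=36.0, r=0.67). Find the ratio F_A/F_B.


Ratio = (M1/r1^3) / (M2/r2^3) = (44.14/4.34^3) / (36.0/0.67^3) = 0.0045

0.0045


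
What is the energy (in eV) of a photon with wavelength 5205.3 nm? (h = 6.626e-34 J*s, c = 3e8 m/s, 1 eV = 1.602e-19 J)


E = hc/lambda = 6.626e-34 * 3e8 / 5.205e-06 = 3.819e-20 J = 0.2384 eV

0.2384 eV


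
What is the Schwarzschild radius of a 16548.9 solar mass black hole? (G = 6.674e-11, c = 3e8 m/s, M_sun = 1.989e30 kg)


M = 16548.9 * 1.989e30 kg = 3.29157621e+34 kg. rs = 2GM/c^2 = 2 * 6.674e-11 * 3.29157621e+34 / (3e8)^2 = 4.882e+07

4.882e+07 m


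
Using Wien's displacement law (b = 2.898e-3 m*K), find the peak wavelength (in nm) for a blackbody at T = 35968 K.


lam_max = b / T = 2.898e-3 / 35968 = 8.057e-08 m = 80.5716 nm

80.5716 nm


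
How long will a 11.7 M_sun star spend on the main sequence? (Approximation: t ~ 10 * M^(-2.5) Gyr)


t = 10 * M^(-2.5) = 10 * 11.7^(-2.5) = 0.0214

0.0214 Gyr


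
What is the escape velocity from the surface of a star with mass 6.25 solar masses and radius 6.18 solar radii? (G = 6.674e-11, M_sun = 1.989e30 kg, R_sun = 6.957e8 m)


M = 6.25 * 1.989e30 kg = 1.243125e+31 kg; R = 6.18 * 6.957e8 m = 4.299426e+09 m. v_esc = sqrt(2GM/R) = sqrt(2 * 6.674e-11 * 1.243125e+31 / 4.299426e+09) = 621241.2144

621241.2144 m/s


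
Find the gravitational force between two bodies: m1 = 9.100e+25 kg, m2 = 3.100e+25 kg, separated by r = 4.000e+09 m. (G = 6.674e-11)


F = G*m1*m2/r^2 = 6.674e-11 * 9.100e+25 * 3.100e+25 / (4.000e+09)^2 = 6.674e-11 * 2.821e+51 / 1.600e+19 = 1.177e+22

1.177e+22 N


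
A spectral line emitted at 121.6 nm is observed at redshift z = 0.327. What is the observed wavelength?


lam_obs = lam_emit * (1 + z) = 121.6 * (1 + 0.327) = 161.3632

161.3632 nm


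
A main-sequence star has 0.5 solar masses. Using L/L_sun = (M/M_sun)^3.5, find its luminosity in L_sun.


L/L_sun = (M/M_sun)^3.5 = 0.5^3.5 = 0.0884

0.0884 L_sun


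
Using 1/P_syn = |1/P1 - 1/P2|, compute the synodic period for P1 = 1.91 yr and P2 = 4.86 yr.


1/P_syn = |1/P1 - 1/P2| = |1/1.91 - 1/4.86| => P_syn = 3.1466

3.1466 years


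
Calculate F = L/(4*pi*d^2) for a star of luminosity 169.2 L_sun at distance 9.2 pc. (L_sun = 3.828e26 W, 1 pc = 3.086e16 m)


F = L / (4*pi*d^2) = 6.477e+28 / (4*pi*(2.839e+17)^2) = 6.394e-08

6.394e-08 W/m^2


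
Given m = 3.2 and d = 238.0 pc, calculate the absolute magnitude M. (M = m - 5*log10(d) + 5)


M = m - 5*log10(d) + 5 = 3.2 - 5*log10(238.0) + 5 = -3.6829

-3.6829


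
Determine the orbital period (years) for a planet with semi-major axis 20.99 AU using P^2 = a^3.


P = a^(3/2) = 20.99^1.5 = 96.1654

96.1654 years


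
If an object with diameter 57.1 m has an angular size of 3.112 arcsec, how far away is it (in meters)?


D = size / theta_rad, theta_rad = 3.112 * pi/(180*3600) = 1.509e-05, D = 3.785e+06

3.785e+06 m


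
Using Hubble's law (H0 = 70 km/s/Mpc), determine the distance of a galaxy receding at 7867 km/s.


d = v / H0 = 7867 / 70 = 112.3857

112.3857 Mpc


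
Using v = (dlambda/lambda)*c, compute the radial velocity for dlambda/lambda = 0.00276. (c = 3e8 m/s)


v = (dlambda/lambda) * c = 0.00276 * 3e8 = 828000.0

828000.0 m/s


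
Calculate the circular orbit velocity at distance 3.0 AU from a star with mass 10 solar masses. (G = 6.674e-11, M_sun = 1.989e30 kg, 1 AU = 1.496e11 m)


v = sqrt(GM/r) = sqrt(6.674e-11 * 1.989e+31 / 4.488e+11) = 54385.6181

54385.6181 m/s


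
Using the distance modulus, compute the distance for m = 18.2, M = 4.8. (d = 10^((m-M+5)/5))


d = 10^((m - M + 5)/5) = 10^((18.2 - 4.8 + 5)/5) = 4786.3009

4786.3009 pc


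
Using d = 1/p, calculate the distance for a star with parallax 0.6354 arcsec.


d = 1/p = 1/0.6354 = 1.5738

1.5738 pc


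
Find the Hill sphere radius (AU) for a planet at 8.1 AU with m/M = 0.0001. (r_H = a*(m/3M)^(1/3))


r_H = a * (m/3M)^(1/3) = 8.1 * (0.0001/3)^(1/3) = 0.2607

0.2607 AU


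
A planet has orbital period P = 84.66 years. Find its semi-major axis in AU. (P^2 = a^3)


a = P^(2/3) = 84.66^(2/3) = 19.2805

19.2805 AU


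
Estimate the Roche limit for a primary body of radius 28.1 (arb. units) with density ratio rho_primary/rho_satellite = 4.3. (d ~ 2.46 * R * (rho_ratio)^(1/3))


d_Roche = 2.46 * 28.1 * 4.3^(1/3) = 112.4081

112.4081


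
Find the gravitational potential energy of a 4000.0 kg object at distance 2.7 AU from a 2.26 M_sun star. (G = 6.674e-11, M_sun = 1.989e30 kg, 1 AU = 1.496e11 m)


M = 2.26 * 1.989e30 kg = 4.49514e+30 kg; r = 2.7 AU * 1.496e11 m/AU = 4.0392e+11 m. U = -GM*m/r = -(6.674e-11 * 4.49514e+30 * 4000.0) / 4.0392e+11 = -2.971e+12

-2.971e+12 J


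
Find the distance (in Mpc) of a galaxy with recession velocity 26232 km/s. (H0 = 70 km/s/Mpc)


d = v / H0 = 26232 / 70 = 374.7429

374.7429 Mpc


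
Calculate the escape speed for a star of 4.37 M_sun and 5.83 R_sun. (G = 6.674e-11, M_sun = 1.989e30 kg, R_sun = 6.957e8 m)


M = 4.37 * 1.989e30 kg = 8.69193e+30 kg; R = 5.83 * 6.957e8 m = 4.055931e+09 m. v_esc = sqrt(2GM/R) = sqrt(2 * 6.674e-11 * 8.69193e+30 / 4.055931e+09) = 534836.3669

534836.3669 m/s


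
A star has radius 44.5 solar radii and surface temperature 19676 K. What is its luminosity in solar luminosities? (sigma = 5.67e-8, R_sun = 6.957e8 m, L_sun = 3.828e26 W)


R = 44.5 * 6.957e8 m = 3.095865e+10 m. L = 4*pi*R^2*sigma*T^4 = 4*pi*(3.095865e+10)^2 * 5.67e-8 * 19676^4 = 1.023538557e+32 W. L/L_sun = 1.023538557e+32 / 3.828e26 = 267382.0681

267382.0681 L_sun


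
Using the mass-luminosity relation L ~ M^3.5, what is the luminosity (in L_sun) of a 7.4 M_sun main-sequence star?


L/L_sun = (M/M_sun)^3.5 = 7.4^3.5 = 1102.3285

1102.3285 L_sun


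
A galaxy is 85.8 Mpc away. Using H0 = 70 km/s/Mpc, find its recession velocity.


v = H0 * d = 70 * 85.8 = 6006.0

6006.0 km/s


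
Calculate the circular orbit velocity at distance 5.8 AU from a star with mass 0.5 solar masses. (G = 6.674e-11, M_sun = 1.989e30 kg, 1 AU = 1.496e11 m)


v = sqrt(GM/r) = sqrt(6.674e-11 * 9.945e+29 / 8.677e+11) = 8746.1254

8746.1254 m/s


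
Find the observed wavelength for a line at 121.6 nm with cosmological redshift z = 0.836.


lam_obs = lam_emit * (1 + z) = 121.6 * (1 + 0.836) = 223.2576

223.2576 nm


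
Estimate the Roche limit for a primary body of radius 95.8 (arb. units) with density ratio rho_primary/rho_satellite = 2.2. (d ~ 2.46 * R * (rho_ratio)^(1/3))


d_Roche = 2.46 * 95.8 * 2.2^(1/3) = 306.5078

306.5078


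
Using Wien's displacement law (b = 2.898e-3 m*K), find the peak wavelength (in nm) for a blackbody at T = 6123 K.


lam_max = b / T = 2.898e-3 / 6123 = 4.733e-07 m = 473.2974 nm

473.2974 nm


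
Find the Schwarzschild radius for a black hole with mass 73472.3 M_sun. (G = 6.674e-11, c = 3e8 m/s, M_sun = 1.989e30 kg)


M = 73472.3 * 1.989e30 kg = 1.461364047e+35 kg. rs = 2GM/c^2 = 2 * 6.674e-11 * 1.461364047e+35 / (3e8)^2 = 2.167e+08

2.167e+08 m


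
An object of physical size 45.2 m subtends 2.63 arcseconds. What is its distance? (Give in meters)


D = size / theta_rad, theta_rad = 2.63 * pi/(180*3600) = 1.275e-05, D = 3.545e+06

3.545e+06 m


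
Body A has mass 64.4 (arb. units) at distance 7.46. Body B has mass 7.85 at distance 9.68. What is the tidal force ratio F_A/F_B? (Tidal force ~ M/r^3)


Ratio = (M1/r1^3) / (M2/r2^3) = (64.4/7.46^3) / (7.85/9.68^3) = 17.9236

17.9236


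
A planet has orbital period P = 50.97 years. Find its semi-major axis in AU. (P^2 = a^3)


a = P^(2/3) = 50.97^(2/3) = 13.7471

13.7471 AU


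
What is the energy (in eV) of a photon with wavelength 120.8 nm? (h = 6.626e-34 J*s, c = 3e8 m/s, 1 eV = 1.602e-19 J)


E = hc/lambda = 6.626e-34 * 3e8 / 1.208e-07 = 1.646e-18 J = 10.2717 eV

10.2717 eV


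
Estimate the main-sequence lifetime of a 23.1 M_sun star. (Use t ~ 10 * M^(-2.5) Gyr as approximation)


t = 10 * M^(-2.5) = 10 * 23.1^(-2.5) = 0.0039

0.0039 Gyr


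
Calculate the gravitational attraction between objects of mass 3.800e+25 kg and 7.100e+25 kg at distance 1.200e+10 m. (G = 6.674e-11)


F = G*m1*m2/r^2 = 6.674e-11 * 3.800e+25 * 7.100e+25 / (1.200e+10)^2 = 6.674e-11 * 2.698e+51 / 1.440e+20 = 1.250e+21

1.250e+21 N


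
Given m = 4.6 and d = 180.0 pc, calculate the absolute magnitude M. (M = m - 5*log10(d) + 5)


M = m - 5*log10(d) + 5 = 4.6 - 5*log10(180.0) + 5 = -1.6764

-1.6764


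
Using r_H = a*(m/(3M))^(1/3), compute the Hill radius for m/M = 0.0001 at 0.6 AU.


r_H = a * (m/3M)^(1/3) = 0.6 * (0.0001/3)^(1/3) = 0.0193

0.0193 AU


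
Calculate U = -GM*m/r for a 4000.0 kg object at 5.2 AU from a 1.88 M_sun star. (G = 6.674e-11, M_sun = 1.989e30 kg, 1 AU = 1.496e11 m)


M = 1.88 * 1.989e30 kg = 3.73932e+30 kg; r = 5.2 AU * 1.496e11 m/AU = 7.7792e+11 m. U = -GM*m/r = -(6.674e-11 * 3.73932e+30 * 4000.0) / 7.7792e+11 = -1.283e+12

-1.283e+12 J


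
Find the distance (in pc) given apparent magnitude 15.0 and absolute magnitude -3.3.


d = 10^((m - M + 5)/5) = 10^((15.0 - -3.3 + 5)/5) = 45708.819

45708.819 pc


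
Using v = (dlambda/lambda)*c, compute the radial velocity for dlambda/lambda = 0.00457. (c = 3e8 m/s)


v = (dlambda/lambda) * c = 0.00457 * 3e8 = 1.371e+06

1.371e+06 m/s


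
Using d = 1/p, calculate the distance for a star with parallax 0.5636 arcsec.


d = 1/p = 1/0.5636 = 1.7743

1.7743 pc


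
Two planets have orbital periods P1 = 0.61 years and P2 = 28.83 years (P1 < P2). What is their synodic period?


1/P_syn = |1/P1 - 1/P2| = |1/0.61 - 1/28.83| => P_syn = 0.6232

0.6232 years


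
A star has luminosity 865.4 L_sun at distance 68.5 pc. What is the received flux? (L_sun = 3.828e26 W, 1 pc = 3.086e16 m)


F = L / (4*pi*d^2) = 3.313e+29 / (4*pi*(2.114e+18)^2) = 5.899e-09

5.899e-09 W/m^2


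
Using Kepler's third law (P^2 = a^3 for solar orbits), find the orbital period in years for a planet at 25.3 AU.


P = a^(3/2) = 25.3^1.5 = 127.2567

127.2567 years


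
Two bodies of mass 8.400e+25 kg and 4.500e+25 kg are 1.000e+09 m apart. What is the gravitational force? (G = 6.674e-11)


F = G*m1*m2/r^2 = 6.674e-11 * 8.400e+25 * 4.500e+25 / (1.000e+09)^2 = 6.674e-11 * 3.780e+51 / 1.000e+18 = 2.523e+23

2.523e+23 N


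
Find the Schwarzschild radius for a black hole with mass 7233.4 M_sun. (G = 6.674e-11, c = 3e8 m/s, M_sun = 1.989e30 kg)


M = 7233.4 * 1.989e30 kg = 1.43872326e+34 kg. rs = 2GM/c^2 = 2 * 6.674e-11 * 1.43872326e+34 / (3e8)^2 = 2.134e+07

2.134e+07 m


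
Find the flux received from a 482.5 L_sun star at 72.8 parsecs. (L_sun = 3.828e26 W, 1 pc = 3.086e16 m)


F = L / (4*pi*d^2) = 1.847e+29 / (4*pi*(2.247e+18)^2) = 2.912e-09

2.912e-09 W/m^2


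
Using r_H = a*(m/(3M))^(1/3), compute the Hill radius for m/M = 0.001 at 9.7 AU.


r_H = a * (m/3M)^(1/3) = 9.7 * (0.001/3)^(1/3) = 0.6726

0.6726 AU


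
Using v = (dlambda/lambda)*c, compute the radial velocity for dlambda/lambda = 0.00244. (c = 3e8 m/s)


v = (dlambda/lambda) * c = 0.00244 * 3e8 = 732000.0

732000.0 m/s


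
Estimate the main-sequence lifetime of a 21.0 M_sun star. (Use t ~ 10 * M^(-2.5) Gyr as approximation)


t = 10 * M^(-2.5) = 10 * 21.0^(-2.5) = 0.0049

0.0049 Gyr


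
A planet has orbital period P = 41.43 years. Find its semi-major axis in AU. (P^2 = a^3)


a = P^(2/3) = 41.43^(2/3) = 11.9732

11.9732 AU


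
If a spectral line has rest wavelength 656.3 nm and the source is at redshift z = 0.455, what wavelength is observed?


lam_obs = lam_emit * (1 + z) = 656.3 * (1 + 0.455) = 954.9165

954.9165 nm


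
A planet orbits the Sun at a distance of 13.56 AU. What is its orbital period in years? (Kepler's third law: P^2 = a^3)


P = a^(3/2) = 13.56^1.5 = 49.9332

49.9332 years


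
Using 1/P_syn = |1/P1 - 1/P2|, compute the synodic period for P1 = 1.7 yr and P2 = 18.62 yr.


1/P_syn = |1/P1 - 1/P2| = |1/1.7 - 1/18.62| => P_syn = 1.8708

1.8708 years


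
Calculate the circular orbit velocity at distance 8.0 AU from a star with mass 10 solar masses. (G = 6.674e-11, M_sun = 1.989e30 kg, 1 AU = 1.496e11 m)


v = sqrt(GM/r) = sqrt(6.674e-11 * 1.989e+31 / 1.197e+12) = 33304.2534

33304.2534 m/s


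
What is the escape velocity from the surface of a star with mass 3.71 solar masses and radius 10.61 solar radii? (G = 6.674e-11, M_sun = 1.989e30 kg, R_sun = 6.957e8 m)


M = 3.71 * 1.989e30 kg = 7.37919e+30 kg; R = 10.61 * 6.957e8 m = 7.381377e+09 m. v_esc = sqrt(2GM/R) = sqrt(2 * 6.674e-11 * 7.37919e+30 / 7.381377e+09) = 365295.0201

365295.0201 m/s


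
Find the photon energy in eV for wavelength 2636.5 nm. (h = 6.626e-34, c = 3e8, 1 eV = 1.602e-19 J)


E = hc/lambda = 6.626e-34 * 3e8 / 2.637e-06 = 7.540e-20 J = 0.4706 eV

0.4706 eV


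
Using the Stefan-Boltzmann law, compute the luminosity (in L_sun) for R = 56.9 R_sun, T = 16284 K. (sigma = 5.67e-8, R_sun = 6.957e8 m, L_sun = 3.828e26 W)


R = 56.9 * 6.957e8 m = 3.958533e+10 m. L = 4*pi*R^2*sigma*T^4 = 4*pi*(3.958533e+10)^2 * 5.67e-8 * 16284^4 = 7.850654e+31 W. L/L_sun = 7.850654e+31 / 3.828e26 = 205085.0052

205085.0052 L_sun


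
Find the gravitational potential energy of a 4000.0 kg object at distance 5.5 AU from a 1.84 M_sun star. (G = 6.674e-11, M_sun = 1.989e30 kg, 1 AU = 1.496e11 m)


M = 1.84 * 1.989e30 kg = 3.65976e+30 kg; r = 5.5 AU * 1.496e11 m/AU = 8.228e+11 m. U = -GM*m/r = -(6.674e-11 * 3.65976e+30 * 4000.0) / 8.228e+11 = -1.187e+12

-1.187e+12 J


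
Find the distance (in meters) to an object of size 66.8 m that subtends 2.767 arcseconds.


D = size / theta_rad, theta_rad = 2.767 * pi/(180*3600) = 1.341e-05, D = 4.980e+06

4.980e+06 m


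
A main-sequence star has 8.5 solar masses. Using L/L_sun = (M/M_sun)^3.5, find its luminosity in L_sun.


L/L_sun = (M/M_sun)^3.5 = 8.5^3.5 = 1790.4667

1790.4667 L_sun


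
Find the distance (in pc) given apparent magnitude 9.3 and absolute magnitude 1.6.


d = 10^((m - M + 5)/5) = 10^((9.3 - 1.6 + 5)/5) = 346.7369

346.7369 pc


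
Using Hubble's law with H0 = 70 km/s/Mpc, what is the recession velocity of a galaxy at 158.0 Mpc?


v = H0 * d = 70 * 158.0 = 11060.0

11060.0 km/s


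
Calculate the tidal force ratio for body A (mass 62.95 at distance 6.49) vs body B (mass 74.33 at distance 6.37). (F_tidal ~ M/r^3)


Ratio = (M1/r1^3) / (M2/r2^3) = (62.95/6.49^3) / (74.33/6.37^3) = 0.8008

0.8008


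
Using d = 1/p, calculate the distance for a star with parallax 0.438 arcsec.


d = 1/p = 1/0.438 = 2.2831

2.2831 pc


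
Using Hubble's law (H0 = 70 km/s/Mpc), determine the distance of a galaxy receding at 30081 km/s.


d = v / H0 = 30081 / 70 = 429.7286

429.7286 Mpc


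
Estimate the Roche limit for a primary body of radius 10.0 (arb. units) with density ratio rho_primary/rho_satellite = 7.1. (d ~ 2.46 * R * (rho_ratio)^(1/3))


d_Roche = 2.46 * 10.0 * 7.1^(1/3) = 47.2811

47.2811


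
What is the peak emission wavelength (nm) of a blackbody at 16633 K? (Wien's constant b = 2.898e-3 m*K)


lam_max = b / T = 2.898e-3 / 16633 = 1.742e-07 m = 174.2319 nm

174.2319 nm


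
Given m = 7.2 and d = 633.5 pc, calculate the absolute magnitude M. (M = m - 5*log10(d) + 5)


M = m - 5*log10(d) + 5 = 7.2 - 5*log10(633.5) + 5 = -1.8087

-1.8087


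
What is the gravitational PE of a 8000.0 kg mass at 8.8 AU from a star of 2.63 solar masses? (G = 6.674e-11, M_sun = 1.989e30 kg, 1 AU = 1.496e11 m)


M = 2.63 * 1.989e30 kg = 5.23107e+30 kg; r = 8.8 AU * 1.496e11 m/AU = 1.31648e+12 m. U = -GM*m/r = -(6.674e-11 * 5.23107e+30 * 8000.0) / 1.31648e+12 = -2.122e+12

-2.122e+12 J


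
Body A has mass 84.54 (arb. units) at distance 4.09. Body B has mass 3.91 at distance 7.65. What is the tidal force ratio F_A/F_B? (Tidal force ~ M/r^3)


Ratio = (M1/r1^3) / (M2/r2^3) = (84.54/4.09^3) / (3.91/7.65^3) = 141.4816

141.4816


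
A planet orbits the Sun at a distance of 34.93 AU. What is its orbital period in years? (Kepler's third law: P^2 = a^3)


P = a^(3/2) = 34.93^1.5 = 206.4419

206.4419 years


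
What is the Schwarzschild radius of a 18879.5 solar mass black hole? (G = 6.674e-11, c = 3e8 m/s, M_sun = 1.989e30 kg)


M = 18879.5 * 1.989e30 kg = 3.75513255e+34 kg. rs = 2GM/c^2 = 2 * 6.674e-11 * 3.75513255e+34 / (3e8)^2 = 5.569e+07

5.569e+07 m


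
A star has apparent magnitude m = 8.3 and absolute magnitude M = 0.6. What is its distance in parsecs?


d = 10^((m - M + 5)/5) = 10^((8.3 - 0.6 + 5)/5) = 346.7369

346.7369 pc


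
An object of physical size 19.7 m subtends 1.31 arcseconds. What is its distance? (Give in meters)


D = size / theta_rad, theta_rad = 1.31 * pi/(180*3600) = 6.351e-06, D = 3.102e+06

3.102e+06 m


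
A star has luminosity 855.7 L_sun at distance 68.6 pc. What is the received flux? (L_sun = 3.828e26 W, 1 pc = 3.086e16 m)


F = L / (4*pi*d^2) = 3.276e+29 / (4*pi*(2.117e+18)^2) = 5.816e-09

5.816e-09 W/m^2


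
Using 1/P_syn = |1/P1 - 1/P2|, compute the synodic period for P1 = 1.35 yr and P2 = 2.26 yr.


1/P_syn = |1/P1 - 1/P2| = |1/1.35 - 1/2.26| => P_syn = 3.3527

3.3527 years


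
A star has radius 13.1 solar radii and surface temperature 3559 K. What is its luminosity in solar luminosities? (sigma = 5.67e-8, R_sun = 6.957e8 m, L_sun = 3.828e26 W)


R = 13.1 * 6.957e8 m = 9.11367e+09 m. L = 4*pi*R^2*sigma*T^4 = 4*pi*(9.11367e+09)^2 * 5.67e-8 * 3559^4 = 9.494923565e+27 W. L/L_sun = 9.494923565e+27 / 3.828e26 = 24.8039

24.8039 L_sun


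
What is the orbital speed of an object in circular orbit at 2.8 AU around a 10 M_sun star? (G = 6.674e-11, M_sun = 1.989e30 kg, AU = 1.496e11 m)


v = sqrt(GM/r) = sqrt(6.674e-11 * 1.989e+31 / 4.189e+11) = 56294.4629

56294.4629 m/s


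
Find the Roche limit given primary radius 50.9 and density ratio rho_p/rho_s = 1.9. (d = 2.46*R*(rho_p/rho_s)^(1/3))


d_Roche = 2.46 * 50.9 * 1.9^(1/3) = 155.0853

155.0853


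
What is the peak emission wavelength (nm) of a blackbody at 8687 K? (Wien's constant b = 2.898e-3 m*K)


lam_max = b / T = 2.898e-3 / 8687 = 3.336e-07 m = 333.6019 nm

333.6019 nm


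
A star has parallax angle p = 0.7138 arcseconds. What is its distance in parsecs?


d = 1/p = 1/0.7138 = 1.401

1.401 pc


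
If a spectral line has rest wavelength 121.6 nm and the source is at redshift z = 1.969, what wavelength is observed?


lam_obs = lam_emit * (1 + z) = 121.6 * (1 + 1.969) = 361.0304

361.0304 nm


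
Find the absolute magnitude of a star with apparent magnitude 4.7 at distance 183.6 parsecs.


M = m - 5*log10(d) + 5 = 4.7 - 5*log10(183.6) + 5 = -1.6194

-1.6194


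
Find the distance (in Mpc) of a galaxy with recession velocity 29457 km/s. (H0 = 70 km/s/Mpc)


d = v / H0 = 29457 / 70 = 420.8143

420.8143 Mpc


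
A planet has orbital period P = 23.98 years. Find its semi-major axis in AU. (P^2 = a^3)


a = P^(2/3) = 23.98^(2/3) = 8.3157

8.3157 AU


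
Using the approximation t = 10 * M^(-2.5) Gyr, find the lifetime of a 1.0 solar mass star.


t = 10 * M^(-2.5) = 10 * 1.0^(-2.5) = 10.0

10.0 Gyr


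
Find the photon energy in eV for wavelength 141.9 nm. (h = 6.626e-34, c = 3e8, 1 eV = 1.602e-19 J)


E = hc/lambda = 6.626e-34 * 3e8 / 1.419e-07 = 1.401e-18 J = 8.7444 eV

8.7444 eV


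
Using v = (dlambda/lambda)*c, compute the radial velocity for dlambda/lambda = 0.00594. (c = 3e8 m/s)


v = (dlambda/lambda) * c = 0.00594 * 3e8 = 1.782e+06

1.782e+06 m/s


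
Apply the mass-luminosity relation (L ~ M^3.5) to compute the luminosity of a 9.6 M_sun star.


L/L_sun = (M/M_sun)^3.5 = 9.6^3.5 = 2741.2542

2741.2542 L_sun


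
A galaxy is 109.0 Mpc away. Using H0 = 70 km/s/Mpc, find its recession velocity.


v = H0 * d = 70 * 109.0 = 7630.0

7630.0 km/s


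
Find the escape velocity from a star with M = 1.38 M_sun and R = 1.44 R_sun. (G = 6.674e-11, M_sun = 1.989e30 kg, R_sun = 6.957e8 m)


M = 1.38 * 1.989e30 kg = 2.74482e+30 kg; R = 1.44 * 6.957e8 m = 1.001808e+09 m. v_esc = sqrt(2GM/R) = sqrt(2 * 6.674e-11 * 2.74482e+30 / 1.001808e+09) = 604745.6958

604745.6958 m/s


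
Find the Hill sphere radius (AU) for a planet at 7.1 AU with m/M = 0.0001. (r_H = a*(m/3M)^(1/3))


r_H = a * (m/3M)^(1/3) = 7.1 * (0.0001/3)^(1/3) = 0.2285

0.2285 AU


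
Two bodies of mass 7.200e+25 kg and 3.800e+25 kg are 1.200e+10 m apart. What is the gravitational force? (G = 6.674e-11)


F = G*m1*m2/r^2 = 6.674e-11 * 7.200e+25 * 3.800e+25 / (1.200e+10)^2 = 6.674e-11 * 2.736e+51 / 1.440e+20 = 1.268e+21

1.268e+21 N


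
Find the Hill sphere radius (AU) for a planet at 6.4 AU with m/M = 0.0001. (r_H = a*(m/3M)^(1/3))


r_H = a * (m/3M)^(1/3) = 6.4 * (0.0001/3)^(1/3) = 0.206

0.206 AU


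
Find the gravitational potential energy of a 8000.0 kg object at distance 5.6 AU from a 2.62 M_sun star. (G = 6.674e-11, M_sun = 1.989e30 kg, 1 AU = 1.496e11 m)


M = 2.62 * 1.989e30 kg = 5.21118e+30 kg; r = 5.6 AU * 1.496e11 m/AU = 8.3776e+11 m. U = -GM*m/r = -(6.674e-11 * 5.21118e+30 * 8000.0) / 8.3776e+11 = -3.321e+12

-3.321e+12 J


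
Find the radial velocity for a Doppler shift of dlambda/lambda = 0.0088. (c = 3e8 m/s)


v = (dlambda/lambda) * c = 0.0088 * 3e8 = 2.640e+06

2.640e+06 m/s


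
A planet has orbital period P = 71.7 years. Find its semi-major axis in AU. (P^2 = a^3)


a = P^(2/3) = 71.7^(2/3) = 17.2589

17.2589 AU


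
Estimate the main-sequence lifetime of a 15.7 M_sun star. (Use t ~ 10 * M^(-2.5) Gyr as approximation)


t = 10 * M^(-2.5) = 10 * 15.7^(-2.5) = 0.0102

0.0102 Gyr


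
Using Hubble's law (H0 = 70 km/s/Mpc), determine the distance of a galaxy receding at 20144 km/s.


d = v / H0 = 20144 / 70 = 287.7714

287.7714 Mpc


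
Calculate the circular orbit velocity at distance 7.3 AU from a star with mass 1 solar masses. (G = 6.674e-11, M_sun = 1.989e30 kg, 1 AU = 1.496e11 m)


v = sqrt(GM/r) = sqrt(6.674e-11 * 1.989e+30 / 1.092e+12) = 11025.1185

11025.1185 m/s


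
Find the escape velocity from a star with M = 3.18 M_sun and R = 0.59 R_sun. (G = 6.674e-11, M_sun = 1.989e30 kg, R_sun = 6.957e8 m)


M = 3.18 * 1.989e30 kg = 6.32502e+30 kg; R = 0.59 * 6.957e8 m = 4.10463e+08 m. v_esc = sqrt(2GM/R) = sqrt(2 * 6.674e-11 * 6.32502e+30 / 4.10463e+08) = 1.434e+06

1.434e+06 m/s


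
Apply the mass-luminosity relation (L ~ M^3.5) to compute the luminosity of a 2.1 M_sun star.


L/L_sun = (M/M_sun)^3.5 = 2.1^3.5 = 13.4205

13.4205 L_sun


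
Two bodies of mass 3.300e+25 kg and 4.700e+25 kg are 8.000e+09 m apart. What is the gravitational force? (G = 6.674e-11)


F = G*m1*m2/r^2 = 6.674e-11 * 3.300e+25 * 4.700e+25 / (8.000e+09)^2 = 6.674e-11 * 1.551e+51 / 6.400e+19 = 1.617e+21

1.617e+21 N


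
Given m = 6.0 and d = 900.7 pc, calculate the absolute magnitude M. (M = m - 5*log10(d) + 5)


M = m - 5*log10(d) + 5 = 6.0 - 5*log10(900.7) + 5 = -3.7729

-3.7729


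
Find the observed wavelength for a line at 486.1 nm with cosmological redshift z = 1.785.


lam_obs = lam_emit * (1 + z) = 486.1 * (1 + 1.785) = 1353.7885

1353.7885 nm


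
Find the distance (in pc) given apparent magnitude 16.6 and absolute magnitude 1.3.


d = 10^((m - M + 5)/5) = 10^((16.6 - 1.3 + 5)/5) = 11481.5362

11481.5362 pc


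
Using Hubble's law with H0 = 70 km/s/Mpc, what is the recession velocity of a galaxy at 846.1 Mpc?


v = H0 * d = 70 * 846.1 = 59227.0

59227.0 km/s


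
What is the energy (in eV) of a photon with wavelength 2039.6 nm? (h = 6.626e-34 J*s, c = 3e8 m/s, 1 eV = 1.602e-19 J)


E = hc/lambda = 6.626e-34 * 3e8 / 2.040e-06 = 9.746e-20 J = 0.6084 eV

0.6084 eV


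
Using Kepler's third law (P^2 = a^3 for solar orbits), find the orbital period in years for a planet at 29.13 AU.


P = a^(3/2) = 29.13^1.5 = 157.2211

157.2211 years


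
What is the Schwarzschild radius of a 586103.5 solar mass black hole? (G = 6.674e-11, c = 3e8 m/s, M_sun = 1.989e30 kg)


M = 586103.5 * 1.989e30 kg = 1.165759861e+36 kg. rs = 2GM/c^2 = 2 * 6.674e-11 * 1.165759861e+36 / (3e8)^2 = 1.729e+09

1.729e+09 m


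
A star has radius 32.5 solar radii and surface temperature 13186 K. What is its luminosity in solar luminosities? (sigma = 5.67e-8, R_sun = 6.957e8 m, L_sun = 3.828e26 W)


R = 32.5 * 6.957e8 m = 2.261025e+10 m. L = 4*pi*R^2*sigma*T^4 = 4*pi*(2.261025e+10)^2 * 5.67e-8 * 13186^4 = 1.101173971e+31 W. L/L_sun = 1.101173971e+31 / 3.828e26 = 28766.3002

28766.3002 L_sun


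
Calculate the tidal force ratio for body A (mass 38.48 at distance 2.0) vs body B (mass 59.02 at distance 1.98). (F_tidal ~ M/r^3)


Ratio = (M1/r1^3) / (M2/r2^3) = (38.48/2.0^3) / (59.02/1.98^3) = 0.6326

0.6326


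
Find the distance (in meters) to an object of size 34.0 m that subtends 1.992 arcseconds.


D = size / theta_rad, theta_rad = 1.992 * pi/(180*3600) = 9.657e-06, D = 3.521e+06

3.521e+06 m


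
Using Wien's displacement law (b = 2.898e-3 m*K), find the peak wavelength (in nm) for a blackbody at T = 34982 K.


lam_max = b / T = 2.898e-3 / 34982 = 8.284e-08 m = 82.8426 nm

82.8426 nm


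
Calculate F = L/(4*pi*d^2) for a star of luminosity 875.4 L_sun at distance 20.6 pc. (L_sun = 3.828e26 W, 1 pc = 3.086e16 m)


F = L / (4*pi*d^2) = 3.351e+29 / (4*pi*(6.357e+17)^2) = 6.598e-08

6.598e-08 W/m^2


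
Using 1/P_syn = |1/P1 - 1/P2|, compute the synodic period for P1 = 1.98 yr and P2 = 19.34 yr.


1/P_syn = |1/P1 - 1/P2| = |1/1.98 - 1/19.34| => P_syn = 2.2058

2.2058 years


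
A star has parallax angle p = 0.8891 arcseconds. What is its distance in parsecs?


d = 1/p = 1/0.8891 = 1.1247

1.1247 pc


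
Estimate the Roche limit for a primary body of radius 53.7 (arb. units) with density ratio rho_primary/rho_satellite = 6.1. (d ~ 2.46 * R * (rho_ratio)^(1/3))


d_Roche = 2.46 * 53.7 * 6.1^(1/3) = 241.3715

241.3715


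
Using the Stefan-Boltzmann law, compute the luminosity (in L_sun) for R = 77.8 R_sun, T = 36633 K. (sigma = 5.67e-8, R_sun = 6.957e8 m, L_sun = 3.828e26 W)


R = 77.8 * 6.957e8 m = 5.412546e+10 m. L = 4*pi*R^2*sigma*T^4 = 4*pi*(5.412546e+10)^2 * 5.67e-8 * 36633^4 = 3.759118942e+33 W. L/L_sun = 3.759118942e+33 / 3.828e26 = 9.820e+06

9.820e+06 L_sun


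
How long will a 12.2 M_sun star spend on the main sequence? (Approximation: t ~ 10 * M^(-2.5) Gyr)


t = 10 * M^(-2.5) = 10 * 12.2^(-2.5) = 0.0192

0.0192 Gyr


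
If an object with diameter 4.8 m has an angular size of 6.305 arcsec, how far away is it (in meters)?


D = size / theta_rad, theta_rad = 6.305 * pi/(180*3600) = 3.057e-05, D = 157029.5115

157029.5115 m


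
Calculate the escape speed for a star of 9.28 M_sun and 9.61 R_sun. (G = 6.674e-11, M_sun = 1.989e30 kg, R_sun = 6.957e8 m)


M = 9.28 * 1.989e30 kg = 1.845792e+31 kg; R = 9.61 * 6.957e8 m = 6.685677e+09 m. v_esc = sqrt(2GM/R) = sqrt(2 * 6.674e-11 * 1.845792e+31 / 6.685677e+09) = 607053.2425

607053.2425 m/s


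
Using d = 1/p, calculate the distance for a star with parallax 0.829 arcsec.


d = 1/p = 1/0.829 = 1.2063

1.2063 pc


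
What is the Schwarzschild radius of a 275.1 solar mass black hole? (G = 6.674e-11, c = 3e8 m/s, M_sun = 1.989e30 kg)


M = 275.1 * 1.989e30 kg = 5.471739e+32 kg. rs = 2GM/c^2 = 2 * 6.674e-11 * 5.471739e+32 / (3e8)^2 = 811519.6908

811519.6908 m


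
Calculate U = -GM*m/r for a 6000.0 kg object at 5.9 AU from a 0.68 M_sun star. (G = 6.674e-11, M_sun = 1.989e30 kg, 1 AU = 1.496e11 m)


M = 0.68 * 1.989e30 kg = 1.35252e+30 kg; r = 5.9 AU * 1.496e11 m/AU = 8.8264e+11 m. U = -GM*m/r = -(6.674e-11 * 1.35252e+30 * 6000.0) / 8.8264e+11 = -6.136e+11

-6.136e+11 J


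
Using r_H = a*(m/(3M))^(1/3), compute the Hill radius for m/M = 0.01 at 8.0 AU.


r_H = a * (m/3M)^(1/3) = 8.0 * (0.01/3)^(1/3) = 1.195

1.195 AU


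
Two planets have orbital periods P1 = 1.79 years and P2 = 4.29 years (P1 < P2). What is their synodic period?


1/P_syn = |1/P1 - 1/P2| = |1/1.79 - 1/4.29| => P_syn = 3.0716

3.0716 years


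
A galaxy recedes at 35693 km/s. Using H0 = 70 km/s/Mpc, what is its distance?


d = v / H0 = 35693 / 70 = 509.9

509.9 Mpc


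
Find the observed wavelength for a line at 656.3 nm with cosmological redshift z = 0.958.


lam_obs = lam_emit * (1 + z) = 656.3 * (1 + 0.958) = 1285.0354

1285.0354 nm


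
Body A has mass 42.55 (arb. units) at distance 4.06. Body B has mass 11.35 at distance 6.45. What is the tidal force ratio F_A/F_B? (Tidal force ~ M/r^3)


Ratio = (M1/r1^3) / (M2/r2^3) = (42.55/4.06^3) / (11.35/6.45^3) = 15.0316

15.0316


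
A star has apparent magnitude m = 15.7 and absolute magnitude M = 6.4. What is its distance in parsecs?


d = 10^((m - M + 5)/5) = 10^((15.7 - 6.4 + 5)/5) = 724.436

724.436 pc


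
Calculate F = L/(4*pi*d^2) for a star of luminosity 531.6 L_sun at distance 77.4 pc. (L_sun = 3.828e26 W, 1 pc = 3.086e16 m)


F = L / (4*pi*d^2) = 2.035e+29 / (4*pi*(2.389e+18)^2) = 2.838e-09

2.838e-09 W/m^2


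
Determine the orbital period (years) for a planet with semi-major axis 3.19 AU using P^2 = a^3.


P = a^(3/2) = 3.19^1.5 = 5.6975

5.6975 years


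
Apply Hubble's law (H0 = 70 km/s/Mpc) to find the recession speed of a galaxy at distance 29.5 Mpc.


v = H0 * d = 70 * 29.5 = 2065.0

2065.0 km/s


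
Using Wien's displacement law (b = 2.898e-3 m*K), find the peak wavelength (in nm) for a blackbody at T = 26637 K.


lam_max = b / T = 2.898e-3 / 26637 = 1.088e-07 m = 108.796 nm

108.796 nm


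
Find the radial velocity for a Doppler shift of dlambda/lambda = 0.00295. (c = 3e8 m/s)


v = (dlambda/lambda) * c = 0.00295 * 3e8 = 885000.0

885000.0 m/s


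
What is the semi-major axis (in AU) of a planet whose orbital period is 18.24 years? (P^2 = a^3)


a = P^(2/3) = 18.24^(2/3) = 6.9292

6.9292 AU


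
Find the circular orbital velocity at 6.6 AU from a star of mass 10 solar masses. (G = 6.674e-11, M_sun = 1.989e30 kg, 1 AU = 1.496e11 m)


v = sqrt(GM/r) = sqrt(6.674e-11 * 1.989e+31 / 9.874e+11) = 36666.7762

36666.7762 m/s


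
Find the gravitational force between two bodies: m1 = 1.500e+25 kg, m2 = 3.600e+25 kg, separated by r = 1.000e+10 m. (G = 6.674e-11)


F = G*m1*m2/r^2 = 6.674e-11 * 1.500e+25 * 3.600e+25 / (1.000e+10)^2 = 6.674e-11 * 5.400e+50 / 1.000e+20 = 3.604e+20

3.604e+20 N


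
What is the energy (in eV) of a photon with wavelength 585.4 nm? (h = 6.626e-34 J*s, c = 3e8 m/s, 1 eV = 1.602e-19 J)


E = hc/lambda = 6.626e-34 * 3e8 / 5.854e-07 = 3.396e-19 J = 2.1196 eV

2.1196 eV


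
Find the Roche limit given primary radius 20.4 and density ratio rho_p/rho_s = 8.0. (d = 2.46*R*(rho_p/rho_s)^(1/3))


d_Roche = 2.46 * 20.4 * 8.0^(1/3) = 100.368

100.368


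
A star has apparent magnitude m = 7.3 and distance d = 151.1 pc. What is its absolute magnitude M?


M = m - 5*log10(d) + 5 = 7.3 - 5*log10(151.1) + 5 = 1.4037

1.4037


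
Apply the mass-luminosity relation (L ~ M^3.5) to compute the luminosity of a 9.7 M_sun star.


L/L_sun = (M/M_sun)^3.5 = 9.7^3.5 = 2842.5039

2842.5039 L_sun


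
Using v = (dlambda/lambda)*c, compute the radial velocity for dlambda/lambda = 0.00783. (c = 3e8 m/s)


v = (dlambda/lambda) * c = 0.00783 * 3e8 = 2.349e+06

2.349e+06 m/s


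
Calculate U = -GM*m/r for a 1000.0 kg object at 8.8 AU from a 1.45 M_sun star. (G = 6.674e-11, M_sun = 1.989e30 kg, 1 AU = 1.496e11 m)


M = 1.45 * 1.989e30 kg = 2.88405e+30 kg; r = 8.8 AU * 1.496e11 m/AU = 1.31648e+12 m. U = -GM*m/r = -(6.674e-11 * 2.88405e+30 * 1000.0) / 1.31648e+12 = -1.462e+11

-1.462e+11 J


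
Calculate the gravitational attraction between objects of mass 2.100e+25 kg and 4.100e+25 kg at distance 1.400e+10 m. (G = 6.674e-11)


F = G*m1*m2/r^2 = 6.674e-11 * 2.100e+25 * 4.100e+25 / (1.400e+10)^2 = 6.674e-11 * 8.610e+50 / 1.960e+20 = 2.932e+20

2.932e+20 N


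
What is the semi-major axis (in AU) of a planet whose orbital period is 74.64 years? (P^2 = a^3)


a = P^(2/3) = 74.64^(2/3) = 17.7275

17.7275 AU


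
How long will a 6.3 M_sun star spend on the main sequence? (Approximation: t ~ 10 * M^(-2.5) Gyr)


t = 10 * M^(-2.5) = 10 * 6.3^(-2.5) = 0.1004

0.1004 Gyr


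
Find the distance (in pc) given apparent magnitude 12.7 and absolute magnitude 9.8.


d = 10^((m - M + 5)/5) = 10^((12.7 - 9.8 + 5)/5) = 38.0189

38.0189 pc


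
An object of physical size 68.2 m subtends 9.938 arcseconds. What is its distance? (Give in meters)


D = size / theta_rad, theta_rad = 9.938 * pi/(180*3600) = 4.818e-05, D = 1.416e+06

1.416e+06 m


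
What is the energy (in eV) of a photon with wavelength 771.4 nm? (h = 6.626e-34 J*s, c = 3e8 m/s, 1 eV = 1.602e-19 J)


E = hc/lambda = 6.626e-34 * 3e8 / 7.714e-07 = 2.577e-19 J = 1.6085 eV

1.6085 eV


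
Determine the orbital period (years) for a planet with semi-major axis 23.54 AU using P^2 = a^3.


P = a^(3/2) = 23.54^1.5 = 114.2115

114.2115 years


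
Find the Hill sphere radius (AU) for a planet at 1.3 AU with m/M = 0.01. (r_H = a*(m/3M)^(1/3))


r_H = a * (m/3M)^(1/3) = 1.3 * (0.01/3)^(1/3) = 0.1942

0.1942 AU


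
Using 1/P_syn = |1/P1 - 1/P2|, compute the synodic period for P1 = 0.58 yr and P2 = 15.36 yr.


1/P_syn = |1/P1 - 1/P2| = |1/0.58 - 1/15.36| => P_syn = 0.6028

0.6028 years


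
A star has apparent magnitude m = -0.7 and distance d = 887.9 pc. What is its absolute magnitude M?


M = m - 5*log10(d) + 5 = -0.7 - 5*log10(887.9) + 5 = -10.4418

-10.4418


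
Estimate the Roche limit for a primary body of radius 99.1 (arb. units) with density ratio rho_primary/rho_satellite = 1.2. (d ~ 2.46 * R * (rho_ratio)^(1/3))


d_Roche = 2.46 * 99.1 * 1.2^(1/3) = 259.0613

259.0613


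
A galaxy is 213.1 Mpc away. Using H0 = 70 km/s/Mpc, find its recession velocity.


v = H0 * d = 70 * 213.1 = 14917.0

14917.0 km/s
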